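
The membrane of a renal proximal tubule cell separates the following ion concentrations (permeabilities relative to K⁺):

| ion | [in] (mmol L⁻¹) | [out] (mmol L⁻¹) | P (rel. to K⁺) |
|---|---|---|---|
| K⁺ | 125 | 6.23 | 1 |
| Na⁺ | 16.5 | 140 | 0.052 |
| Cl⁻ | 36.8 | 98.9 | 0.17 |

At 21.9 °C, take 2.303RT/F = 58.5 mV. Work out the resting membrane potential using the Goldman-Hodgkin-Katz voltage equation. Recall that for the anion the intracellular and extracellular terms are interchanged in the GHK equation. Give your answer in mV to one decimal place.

-50.2 mV

Vm = 58.5 · log₁₀[(Σ P·[cation]ₒ + Σ P·[anion]ᵢ) / (Σ P·[cation]ᵢ + Σ P·[anion]ₒ)]
Numerator = 1×6.23 + 0.052×140 + 0.17×36.8 = 19.77
Denominator = 1×125 + 0.052×16.5 + 0.17×98.9 = 142.7
Vm = 58.5 · log₁₀(0.13854) = 58.5 × (-0.8584) = -50.22 mV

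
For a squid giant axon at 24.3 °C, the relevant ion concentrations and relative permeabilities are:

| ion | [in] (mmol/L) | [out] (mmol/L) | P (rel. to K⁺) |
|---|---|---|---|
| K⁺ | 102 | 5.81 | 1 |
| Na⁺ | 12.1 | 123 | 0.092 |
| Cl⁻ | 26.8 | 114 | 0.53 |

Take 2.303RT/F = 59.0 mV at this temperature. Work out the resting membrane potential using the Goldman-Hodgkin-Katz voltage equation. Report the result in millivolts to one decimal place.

Vm = 59.0 · log₁₀[(Σ P·[cation]ₒ + Σ P·[anion]ᵢ) / (Σ P·[cation]ᵢ + Σ P·[anion]ₒ)]
Numerator = 1×5.81 + 0.092×123 + 0.53×26.8 = 31.33
Denominator = 1×102 + 0.092×12.1 + 0.53×114 = 163.5
Vm = 59.0 · log₁₀(0.19158) = 59.0 × (-0.7176) = -42.34 mV

-42.3 mV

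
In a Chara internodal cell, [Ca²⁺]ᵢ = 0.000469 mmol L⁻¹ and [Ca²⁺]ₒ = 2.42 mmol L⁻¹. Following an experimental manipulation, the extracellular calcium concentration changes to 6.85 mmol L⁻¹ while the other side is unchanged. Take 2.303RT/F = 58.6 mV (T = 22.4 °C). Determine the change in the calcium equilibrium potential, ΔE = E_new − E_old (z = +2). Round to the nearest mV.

13 mV

E_old = (58.6/2)·log₁₀(2.42/0.000469) = 108.78 mV
E_new = (58.6/2)·log₁₀(6.85/0.000469) = 122.02 mV
ΔE = 122.02 − (108.78) = 13.24 mV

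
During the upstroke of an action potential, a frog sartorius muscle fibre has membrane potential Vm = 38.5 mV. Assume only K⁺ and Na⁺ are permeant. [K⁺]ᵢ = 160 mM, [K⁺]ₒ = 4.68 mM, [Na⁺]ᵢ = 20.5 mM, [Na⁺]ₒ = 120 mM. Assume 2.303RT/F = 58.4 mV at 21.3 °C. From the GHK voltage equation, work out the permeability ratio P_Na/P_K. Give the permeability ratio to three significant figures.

Let α = P_Na/P_K. GHK: Vm = 58.4·log₁₀[(Kₒ + α·Naₒ)/(Kᵢ + α·Naᵢ)].
10^(Vm/58.4) = 10^(38.5/58.4) = 4.563
So 4.563·(Kᵢ + α·Naᵢ) = Kₒ + α·Naₒ → α = (4.563·160.0 − 4.68) / (120.0 − 4.563·20.5)
α = (730.1 − 4.68) / (120.0 − 93.54) = 725.4/26.46 = 27.42

27.4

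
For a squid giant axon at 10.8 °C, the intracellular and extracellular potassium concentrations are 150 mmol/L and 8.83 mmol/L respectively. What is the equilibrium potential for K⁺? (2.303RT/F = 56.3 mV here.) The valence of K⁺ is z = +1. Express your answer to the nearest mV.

E = (56.3/z) · log₁₀([K⁺]_out/[K⁺]_in) with z = +1.
= (56.3/1) · log₁₀(8.83/150) = 56.30 · log₁₀(0.05887)
= 56.30 · (-1.2301) = -69.26 mV

-69 mV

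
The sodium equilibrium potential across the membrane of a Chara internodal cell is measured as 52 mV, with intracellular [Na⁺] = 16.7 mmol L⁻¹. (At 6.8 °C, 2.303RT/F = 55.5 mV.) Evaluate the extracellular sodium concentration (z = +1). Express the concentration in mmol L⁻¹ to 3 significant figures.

144 mmol L⁻¹

Nernst: E = (55.5/1) · log₁₀([out]/[in]), so log₁₀([out]/[in]) = 52.0 × 1 / 55.5 = 0.9369.
[out]/[in] = 10^(0.9369) = 8.648.
[out] = 8.648 × 16.7 = 144.4 mmol L⁻¹.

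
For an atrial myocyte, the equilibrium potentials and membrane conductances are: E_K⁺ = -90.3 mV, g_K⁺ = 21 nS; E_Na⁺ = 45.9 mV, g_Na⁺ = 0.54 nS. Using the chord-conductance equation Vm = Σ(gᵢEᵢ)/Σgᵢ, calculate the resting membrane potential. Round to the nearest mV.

Σ gᵢEᵢ = 21·(-90.3) + 0.54·(45.9) = -1871.51
Σ gᵢ = 21 + 0.54 = 21.54
Vm = -1871.51 / 21.54 = -86.89 mV

-87 mV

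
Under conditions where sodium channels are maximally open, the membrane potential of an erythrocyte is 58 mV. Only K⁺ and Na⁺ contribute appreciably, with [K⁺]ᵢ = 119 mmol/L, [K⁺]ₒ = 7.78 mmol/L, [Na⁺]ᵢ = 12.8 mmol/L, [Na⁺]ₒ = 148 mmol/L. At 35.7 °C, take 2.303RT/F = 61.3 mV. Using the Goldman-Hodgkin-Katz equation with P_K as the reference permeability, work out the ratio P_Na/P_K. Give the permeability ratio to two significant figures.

30

Let α = P_Na/P_K. GHK: Vm = 61.3·log₁₀[(Kₒ + α·Naₒ)/(Kᵢ + α·Naᵢ)].
10^(Vm/61.3) = 10^(58.0/61.3) = 8.8342
So 8.8342·(Kᵢ + α·Naᵢ) = Kₒ + α·Naₒ → α = (8.8342·119.0 − 7.78) / (148.0 − 8.8342·12.8)
α = (1051 − 7.78) / (148.0 − 113.1) = 1043/34.92 = 29.88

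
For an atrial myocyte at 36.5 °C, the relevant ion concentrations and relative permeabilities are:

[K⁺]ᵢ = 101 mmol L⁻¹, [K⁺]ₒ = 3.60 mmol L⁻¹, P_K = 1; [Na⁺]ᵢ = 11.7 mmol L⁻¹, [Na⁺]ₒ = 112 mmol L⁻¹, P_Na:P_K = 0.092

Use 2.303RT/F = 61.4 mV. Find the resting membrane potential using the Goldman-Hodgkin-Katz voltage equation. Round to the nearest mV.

-53 mV

Vm = 61.4 · log₁₀[(Σ P·[cation]ₒ + Σ P·[anion]ᵢ) / (Σ P·[cation]ᵢ + Σ P·[anion]ₒ)]
Numerator = 1×3.60 + 0.092×112 = 13.9
Denominator = 1×101 + 0.092×11.7 = 102.1
Vm = 61.4 · log₁₀(0.13621) = 61.4 × (-0.8658) = -53.16 mV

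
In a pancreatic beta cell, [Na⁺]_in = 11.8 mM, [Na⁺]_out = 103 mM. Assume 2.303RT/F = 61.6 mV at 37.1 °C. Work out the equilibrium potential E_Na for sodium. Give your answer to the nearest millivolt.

E = (61.6/z) · log₁₀([Na⁺]_out/[Na⁺]_in) with z = +1.
= (61.6/1) · log₁₀(103/11.8) = 61.60 · log₁₀(8.729)
= 61.60 · (0.9410) = 57.96 mV

58 mV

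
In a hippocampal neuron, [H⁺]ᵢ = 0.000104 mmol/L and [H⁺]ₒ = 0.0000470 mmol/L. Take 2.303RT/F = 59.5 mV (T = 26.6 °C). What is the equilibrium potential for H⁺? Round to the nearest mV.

E = (59.5/z) · log₁₀([H⁺]_out/[H⁺]_in) with z = +1.
= (59.5/1) · log₁₀(0.0000470/0.000104) = 59.50 · log₁₀(0.4519)
= 59.50 · (-0.3449) = -20.52 mV

-21 mV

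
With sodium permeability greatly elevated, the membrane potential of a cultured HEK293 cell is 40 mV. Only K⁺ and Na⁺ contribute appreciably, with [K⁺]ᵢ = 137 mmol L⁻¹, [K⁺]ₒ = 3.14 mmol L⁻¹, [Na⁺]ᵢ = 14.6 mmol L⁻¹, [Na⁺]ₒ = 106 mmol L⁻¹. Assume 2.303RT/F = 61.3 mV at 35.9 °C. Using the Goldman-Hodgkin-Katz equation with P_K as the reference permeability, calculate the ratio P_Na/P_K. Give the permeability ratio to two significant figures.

15

Let α = P_Na/P_K. GHK: Vm = 61.3·log₁₀[(Kₒ + α·Naₒ)/(Kᵢ + α·Naᵢ)].
10^(Vm/61.3) = 10^(40.0/61.3) = 4.4929
So 4.4929·(Kᵢ + α·Naᵢ) = Kₒ + α·Naₒ → α = (4.4929·137.0 − 3.14) / (106.0 − 4.4929·14.6)
α = (615.5 − 3.14) / (106.0 − 65.6) = 612.4/40.4 = 15.16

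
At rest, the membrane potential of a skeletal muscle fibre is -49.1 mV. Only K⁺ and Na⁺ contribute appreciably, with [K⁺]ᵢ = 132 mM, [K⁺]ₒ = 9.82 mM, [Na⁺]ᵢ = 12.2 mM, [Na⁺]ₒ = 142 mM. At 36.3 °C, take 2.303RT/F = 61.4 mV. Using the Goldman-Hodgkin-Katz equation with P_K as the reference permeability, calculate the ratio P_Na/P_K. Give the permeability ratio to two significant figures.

0.079

Let α = P_Na/P_K. GHK: Vm = 61.4·log₁₀[(Kₒ + α·Naₒ)/(Kᵢ + α·Naᵢ)].
10^(Vm/61.4) = 10^(-49.1/61.4) = 0.15861
So 0.15861·(Kᵢ + α·Naᵢ) = Kₒ + α·Naₒ → α = (0.15861·132.0 − 9.82) / (142.0 − 0.15861·12.2)
α = (20.94 − 9.82) / (142.0 − 1.935) = 11.12/140.1 = 0.07937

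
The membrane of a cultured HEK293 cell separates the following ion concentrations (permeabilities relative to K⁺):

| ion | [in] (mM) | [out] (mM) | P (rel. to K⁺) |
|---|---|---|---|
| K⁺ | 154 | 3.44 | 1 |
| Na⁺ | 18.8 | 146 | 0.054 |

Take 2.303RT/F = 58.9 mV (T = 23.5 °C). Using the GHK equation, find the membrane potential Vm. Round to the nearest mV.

-67 mV

Vm = 58.9 · log₁₀[(Σ P·[cation]ₒ + Σ P·[anion]ᵢ) / (Σ P·[cation]ᵢ + Σ P·[anion]ₒ)]
Numerator = 1×3.44 + 0.054×146 = 11.32
Denominator = 1×154 + 0.054×18.8 = 155
Vm = 58.9 · log₁₀(0.073051) = 58.9 × (-1.1364) = -66.93 mV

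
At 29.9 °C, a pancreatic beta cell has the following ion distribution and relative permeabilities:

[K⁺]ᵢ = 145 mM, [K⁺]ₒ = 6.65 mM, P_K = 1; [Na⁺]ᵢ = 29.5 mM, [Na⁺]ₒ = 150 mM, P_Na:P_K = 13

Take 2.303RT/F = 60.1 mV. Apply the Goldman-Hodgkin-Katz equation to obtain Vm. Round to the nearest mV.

Vm = 60.1 · log₁₀[(Σ P·[cation]ₒ + Σ P·[anion]ᵢ) / (Σ P·[cation]ᵢ + Σ P·[anion]ₒ)]
Numerator = 1×6.65 + 13×150 = 1957
Denominator = 1×145 + 13×29.5 = 528.5
Vm = 60.1 · log₁₀(3.7023) = 60.1 × (0.5685) = 34.16 mV

34 mV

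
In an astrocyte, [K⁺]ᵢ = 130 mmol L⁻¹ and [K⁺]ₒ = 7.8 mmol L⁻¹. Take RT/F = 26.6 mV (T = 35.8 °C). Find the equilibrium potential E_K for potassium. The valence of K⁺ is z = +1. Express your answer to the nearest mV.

-75 mV

E = (26.6/z) · ln([K⁺]_out/[K⁺]_in) with z = +1.
= (26.6/1) · ln(7.8/130) = 26.60 · ln(0.06)
= 26.60 · (-2.8134) = -74.84 mV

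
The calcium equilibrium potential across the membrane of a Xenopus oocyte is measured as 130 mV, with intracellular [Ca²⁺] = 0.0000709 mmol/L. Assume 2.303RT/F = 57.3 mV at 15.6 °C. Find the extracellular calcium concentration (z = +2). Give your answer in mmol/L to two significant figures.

2.4 mmol/L

Nernst: E = (57.3/2) · log₁₀([out]/[in]), so log₁₀([out]/[in]) = 130.0 × 2 / 57.3 = 4.5375.
[out]/[in] = 10^(4.5375) = 3.448e+04.
[out] = 3.448e+04 × 0.0000709 = 2.444 mmol/L.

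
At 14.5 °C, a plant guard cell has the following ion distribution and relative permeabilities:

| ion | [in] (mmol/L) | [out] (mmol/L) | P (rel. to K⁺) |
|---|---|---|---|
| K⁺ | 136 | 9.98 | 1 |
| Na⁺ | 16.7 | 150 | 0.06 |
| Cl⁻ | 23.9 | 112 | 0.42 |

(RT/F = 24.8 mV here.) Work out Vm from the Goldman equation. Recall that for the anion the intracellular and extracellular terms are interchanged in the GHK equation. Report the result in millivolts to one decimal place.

Vm = 24.8 · ln[(Σ P·[cation]ₒ + Σ P·[anion]ᵢ) / (Σ P·[cation]ᵢ + Σ P·[anion]ₒ)]
Numerator = 1×9.98 + 0.06×150 + 0.42×23.9 = 29.02
Denominator = 1×136 + 0.06×16.7 + 0.42×112 = 184
Vm = 24.8 · ln(0.15767) = 24.8 × (-1.8472) = -45.81 mV

-45.8 mV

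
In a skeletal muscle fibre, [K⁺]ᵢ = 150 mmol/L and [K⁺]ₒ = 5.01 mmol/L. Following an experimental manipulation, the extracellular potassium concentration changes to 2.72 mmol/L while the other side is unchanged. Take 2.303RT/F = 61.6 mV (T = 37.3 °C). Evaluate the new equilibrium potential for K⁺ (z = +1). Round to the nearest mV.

After the shift: [K⁺]_out = 2.72, [K⁺]_in = 150 mmol/L.
E_new = (61.6/1)·log₁₀(2.72/150) = 61.60 · (-1.7415) = -107.28 mV

-107 mV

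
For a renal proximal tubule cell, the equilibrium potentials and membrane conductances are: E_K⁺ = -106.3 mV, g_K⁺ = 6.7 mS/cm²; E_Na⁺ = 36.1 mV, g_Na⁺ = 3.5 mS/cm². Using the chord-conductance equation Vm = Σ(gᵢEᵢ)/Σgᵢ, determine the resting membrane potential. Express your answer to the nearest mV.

-57 mV

Σ gᵢEᵢ = 6.7·(-106.3) + 3.5·(36.1) = -585.86
Σ gᵢ = 6.7 + 3.5 = 10.2
Vm = -585.86 / 10.2 = -57.44 mV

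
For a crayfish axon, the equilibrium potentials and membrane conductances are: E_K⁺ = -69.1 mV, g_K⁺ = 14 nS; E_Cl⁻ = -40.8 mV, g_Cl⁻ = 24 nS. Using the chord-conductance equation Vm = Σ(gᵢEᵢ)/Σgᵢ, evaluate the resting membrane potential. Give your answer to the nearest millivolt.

Σ gᵢEᵢ = 14·(-69.1) + 24·(-40.8) = -1946.60
Σ gᵢ = 14 + 24 = 38
Vm = -1946.60 / 38 = -51.23 mV

-51 mV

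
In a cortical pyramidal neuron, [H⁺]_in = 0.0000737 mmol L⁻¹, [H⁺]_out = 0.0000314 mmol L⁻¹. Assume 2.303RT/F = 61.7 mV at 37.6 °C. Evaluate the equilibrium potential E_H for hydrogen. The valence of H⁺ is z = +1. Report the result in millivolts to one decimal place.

E = (61.7/z) · log₁₀([H⁺]_out/[H⁺]_in) with z = +1.
= (61.7/1) · log₁₀(0.0000314/0.0000737) = 61.70 · log₁₀(0.4261)
= 61.70 · (-0.3705) = -22.86 mV

-22.9 mV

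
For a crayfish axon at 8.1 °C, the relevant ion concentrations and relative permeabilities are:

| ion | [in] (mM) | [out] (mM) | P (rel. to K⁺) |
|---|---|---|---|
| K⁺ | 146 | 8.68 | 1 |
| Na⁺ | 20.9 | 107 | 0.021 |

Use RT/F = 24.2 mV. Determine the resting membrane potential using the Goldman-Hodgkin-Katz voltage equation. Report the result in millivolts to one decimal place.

Vm = 24.2 · ln[(Σ P·[cation]ₒ + Σ P·[anion]ᵢ) / (Σ P·[cation]ᵢ + Σ P·[anion]ₒ)]
Numerator = 1×8.68 + 0.021×107 = 10.93
Denominator = 1×146 + 0.021×20.9 = 146.4
Vm = 24.2 · ln(0.074618) = 24.2 × (-2.5954) = -62.81 mV

-62.8 mV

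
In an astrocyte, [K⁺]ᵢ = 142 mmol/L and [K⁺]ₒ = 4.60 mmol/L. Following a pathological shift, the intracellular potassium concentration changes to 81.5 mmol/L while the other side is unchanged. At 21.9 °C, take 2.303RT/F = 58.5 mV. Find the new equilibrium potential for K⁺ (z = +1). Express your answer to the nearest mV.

After the shift: [K⁺]_out = 4.60, [K⁺]_in = 81.5 mmol/L.
E_new = (58.5/1)·log₁₀(4.60/81.5) = 58.50 · (-1.2484) = -73.03 mV

-73 mV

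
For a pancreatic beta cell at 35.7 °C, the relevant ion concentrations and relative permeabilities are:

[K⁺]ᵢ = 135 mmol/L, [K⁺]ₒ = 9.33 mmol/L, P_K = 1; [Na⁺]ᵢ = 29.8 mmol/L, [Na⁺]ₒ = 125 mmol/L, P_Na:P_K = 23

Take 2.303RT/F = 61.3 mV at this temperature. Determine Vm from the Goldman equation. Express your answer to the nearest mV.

Vm = 61.3 · log₁₀[(Σ P·[cation]ₒ + Σ P·[anion]ᵢ) / (Σ P·[cation]ᵢ + Σ P·[anion]ₒ)]
Numerator = 1×9.33 + 23×125 = 2884
Denominator = 1×135 + 23×29.8 = 820.4
Vm = 61.3 · log₁₀(3.5158) = 61.3 × (0.5460) = 33.47 mV

33 mV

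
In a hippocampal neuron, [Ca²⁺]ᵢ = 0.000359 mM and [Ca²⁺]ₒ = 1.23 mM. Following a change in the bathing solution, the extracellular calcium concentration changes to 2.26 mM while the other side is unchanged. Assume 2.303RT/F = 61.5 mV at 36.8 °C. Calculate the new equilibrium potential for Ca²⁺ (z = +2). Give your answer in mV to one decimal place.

After the shift: [Ca²⁺]_out = 2.26, [Ca²⁺]_in = 0.000359 mM.
E_new = (61.5/2)·log₁₀(2.26/0.000359) = 30.75 · (3.7990) = 116.82 mV

116.8 mV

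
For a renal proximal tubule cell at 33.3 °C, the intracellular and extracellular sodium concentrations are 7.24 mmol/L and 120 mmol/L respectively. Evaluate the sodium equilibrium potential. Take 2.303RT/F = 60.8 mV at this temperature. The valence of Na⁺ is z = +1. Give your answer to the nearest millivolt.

74 mV

E = (60.8/z) · log₁₀([Na⁺]_out/[Na⁺]_in) with z = +1.
= (60.8/1) · log₁₀(120/7.24) = 60.80 · log₁₀(16.57)
= 60.80 · (1.2194) = 74.14 mV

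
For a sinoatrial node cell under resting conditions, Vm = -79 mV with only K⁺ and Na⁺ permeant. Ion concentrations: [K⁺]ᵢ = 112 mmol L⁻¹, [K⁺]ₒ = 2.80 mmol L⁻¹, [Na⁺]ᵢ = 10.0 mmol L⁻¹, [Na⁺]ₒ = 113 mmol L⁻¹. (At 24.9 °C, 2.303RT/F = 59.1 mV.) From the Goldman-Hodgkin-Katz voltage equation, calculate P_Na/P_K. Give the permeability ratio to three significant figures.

0.0210

Let α = P_Na/P_K. GHK: Vm = 59.1·log₁₀[(Kₒ + α·Naₒ)/(Kᵢ + α·Naᵢ)].
10^(Vm/59.1) = 10^(-79.0/59.1) = 0.046056
So 0.046056·(Kᵢ + α·Naᵢ) = Kₒ + α·Naₒ → α = (0.046056·112.0 − 2.8) / (113.0 − 0.046056·10.0)
α = (5.158 − 2.8) / (113.0 − 0.4606) = 2.358/112.5 = 0.02095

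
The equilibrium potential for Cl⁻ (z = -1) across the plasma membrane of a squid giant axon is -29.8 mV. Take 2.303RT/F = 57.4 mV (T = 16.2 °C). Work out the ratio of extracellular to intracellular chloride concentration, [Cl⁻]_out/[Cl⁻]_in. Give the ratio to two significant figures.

3.3

log₁₀([out]/[in]) = E·z/(57.4) = -29.8 × -1 / 57.4 = 0.5192
[out]/[in] = 10^(0.5192) = 3.305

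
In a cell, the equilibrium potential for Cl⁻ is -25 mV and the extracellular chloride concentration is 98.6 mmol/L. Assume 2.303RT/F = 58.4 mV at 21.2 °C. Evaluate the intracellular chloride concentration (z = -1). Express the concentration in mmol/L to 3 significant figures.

Nernst: E = (58.4/-1) · log₁₀([out]/[in]), so log₁₀([out]/[in]) = -25.0 × -1 / 58.4 = 0.4281.
[out]/[in] = 10^(0.4281) = 2.68.
[in] = 98.6 / 2.68 = 36.8 mmol/L.

36.8 mmol/L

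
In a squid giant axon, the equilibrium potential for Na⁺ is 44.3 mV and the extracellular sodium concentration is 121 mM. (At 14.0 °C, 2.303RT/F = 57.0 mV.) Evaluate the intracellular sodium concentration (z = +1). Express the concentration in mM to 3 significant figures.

Nernst: E = (57.0/1) · log₁₀([out]/[in]), so log₁₀([out]/[in]) = 44.3 × 1 / 57.0 = 0.7772.
[out]/[in] = 10^(0.7772) = 5.987.
[in] = 121 / 5.987 = 20.21 mM.

20.2 mM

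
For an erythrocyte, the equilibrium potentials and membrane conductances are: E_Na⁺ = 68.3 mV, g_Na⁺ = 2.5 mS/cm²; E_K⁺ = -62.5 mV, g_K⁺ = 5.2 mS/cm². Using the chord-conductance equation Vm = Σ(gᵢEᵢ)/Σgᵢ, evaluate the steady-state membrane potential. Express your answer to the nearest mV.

Σ gᵢEᵢ = 2.5·(68.3) + 5.2·(-62.5) = -154.25
Σ gᵢ = 2.5 + 5.2 = 7.7
Vm = -154.25 / 7.7 = -20.03 mV

-20 mV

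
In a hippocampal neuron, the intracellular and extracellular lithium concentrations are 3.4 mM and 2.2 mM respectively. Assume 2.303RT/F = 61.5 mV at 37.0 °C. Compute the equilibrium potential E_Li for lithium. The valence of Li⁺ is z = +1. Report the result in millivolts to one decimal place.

-11.6 mV

E = (61.5/z) · log₁₀([Li⁺]_out/[Li⁺]_in) with z = +1.
= (61.5/1) · log₁₀(2.2/3.4) = 61.50 · log₁₀(0.6471)
= 61.50 · (-0.1891) = -11.63 mV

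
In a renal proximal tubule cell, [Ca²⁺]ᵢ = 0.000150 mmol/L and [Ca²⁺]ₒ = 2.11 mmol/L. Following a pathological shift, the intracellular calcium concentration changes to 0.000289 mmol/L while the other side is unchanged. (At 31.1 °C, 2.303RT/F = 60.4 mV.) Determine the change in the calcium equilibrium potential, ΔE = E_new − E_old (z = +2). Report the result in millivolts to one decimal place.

-8.6 mV

E_old = (60.4/2)·log₁₀(2.11/0.000150) = 125.28 mV
E_new = (60.4/2)·log₁₀(2.11/0.000289) = 116.67 mV
ΔE = 116.67 − (125.28) = -8.60 mV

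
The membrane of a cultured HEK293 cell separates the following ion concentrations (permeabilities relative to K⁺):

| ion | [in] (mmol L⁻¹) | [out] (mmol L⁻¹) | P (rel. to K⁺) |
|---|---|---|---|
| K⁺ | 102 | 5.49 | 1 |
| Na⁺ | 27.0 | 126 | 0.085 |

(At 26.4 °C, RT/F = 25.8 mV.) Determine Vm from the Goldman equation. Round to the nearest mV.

Vm = 25.8 · ln[(Σ P·[cation]ₒ + Σ P·[anion]ᵢ) / (Σ P·[cation]ᵢ + Σ P·[anion]ₒ)]
Numerator = 1×5.49 + 0.085×126 = 16.2
Denominator = 1×102 + 0.085×27.0 = 104.3
Vm = 25.8 · ln(0.15533) = 25.8 × (-1.8622) = -48.05 mV

-48 mV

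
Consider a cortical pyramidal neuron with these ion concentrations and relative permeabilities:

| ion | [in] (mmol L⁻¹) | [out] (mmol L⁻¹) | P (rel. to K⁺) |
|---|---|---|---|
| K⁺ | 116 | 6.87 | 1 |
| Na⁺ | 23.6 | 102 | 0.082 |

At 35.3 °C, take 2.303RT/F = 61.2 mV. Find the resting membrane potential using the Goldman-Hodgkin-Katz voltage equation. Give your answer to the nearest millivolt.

Vm = 61.2 · log₁₀[(Σ P·[cation]ₒ + Σ P·[anion]ᵢ) / (Σ P·[cation]ᵢ + Σ P·[anion]ₒ)]
Numerator = 1×6.87 + 0.082×102 = 15.23
Denominator = 1×116 + 0.082×23.6 = 117.9
Vm = 61.2 · log₁₀(0.12917) = 61.2 × (-0.8888) = -54.40 mV

-54 mV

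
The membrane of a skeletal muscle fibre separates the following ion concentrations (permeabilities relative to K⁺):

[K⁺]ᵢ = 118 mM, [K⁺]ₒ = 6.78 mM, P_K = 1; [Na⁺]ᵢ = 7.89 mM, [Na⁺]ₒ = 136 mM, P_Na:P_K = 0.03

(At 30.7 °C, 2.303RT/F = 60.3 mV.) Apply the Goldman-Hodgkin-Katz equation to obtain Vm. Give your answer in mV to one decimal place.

-62.5 mV

Vm = 60.3 · log₁₀[(Σ P·[cation]ₒ + Σ P·[anion]ᵢ) / (Σ P·[cation]ᵢ + Σ P·[anion]ₒ)]
Numerator = 1×6.78 + 0.03×136 = 10.86
Denominator = 1×118 + 0.03×7.89 = 118.2
Vm = 60.3 · log₁₀(0.09185) = 60.3 × (-1.0369) = -62.53 mV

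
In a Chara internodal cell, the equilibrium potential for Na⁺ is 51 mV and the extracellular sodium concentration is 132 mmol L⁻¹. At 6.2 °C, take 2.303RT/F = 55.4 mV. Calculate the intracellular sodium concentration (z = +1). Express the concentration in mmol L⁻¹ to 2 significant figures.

16 mmol L⁻¹

Nernst: E = (55.4/1) · log₁₀([out]/[in]), so log₁₀([out]/[in]) = 51.0 × 1 / 55.4 = 0.9206.
[out]/[in] = 10^(0.9206) = 8.329.
[in] = 132 / 8.329 = 15.85 mmol L⁻¹.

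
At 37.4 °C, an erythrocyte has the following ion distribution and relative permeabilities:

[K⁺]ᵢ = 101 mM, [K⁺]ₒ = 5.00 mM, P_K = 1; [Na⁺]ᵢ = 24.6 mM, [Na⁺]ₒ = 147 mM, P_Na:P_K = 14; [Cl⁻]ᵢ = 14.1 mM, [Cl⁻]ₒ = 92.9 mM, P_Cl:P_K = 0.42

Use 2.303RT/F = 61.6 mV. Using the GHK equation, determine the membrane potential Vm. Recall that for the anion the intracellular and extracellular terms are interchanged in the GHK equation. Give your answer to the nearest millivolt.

Vm = 61.6 · log₁₀[(Σ P·[cation]ₒ + Σ P·[anion]ᵢ) / (Σ P·[cation]ᵢ + Σ P·[anion]ₒ)]
Numerator = 1×5.00 + 14×147 + 0.42×14.1 = 2069
Denominator = 1×101 + 14×24.6 + 0.42×92.9 = 484.4
Vm = 61.6 · log₁₀(4.2709) = 61.6 × (0.6305) = 38.84 mV

39 mV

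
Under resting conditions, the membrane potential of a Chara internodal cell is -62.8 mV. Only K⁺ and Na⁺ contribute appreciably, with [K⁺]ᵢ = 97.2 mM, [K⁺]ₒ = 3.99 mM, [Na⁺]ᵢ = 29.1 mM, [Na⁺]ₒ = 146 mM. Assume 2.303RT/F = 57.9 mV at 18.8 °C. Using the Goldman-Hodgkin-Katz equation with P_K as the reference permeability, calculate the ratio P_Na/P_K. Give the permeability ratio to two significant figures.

Let α = P_Na/P_K. GHK: Vm = 57.9·log₁₀[(Kₒ + α·Naₒ)/(Kᵢ + α·Naᵢ)].
10^(Vm/57.9) = 10^(-62.8/57.9) = 0.082295
So 0.082295·(Kᵢ + α·Naᵢ) = Kₒ + α·Naₒ → α = (0.082295·97.2 − 3.99) / (146.0 − 0.082295·29.1)
α = (7.999 − 3.99) / (146.0 − 2.395) = 4.009/143.6 = 0.02792

0.028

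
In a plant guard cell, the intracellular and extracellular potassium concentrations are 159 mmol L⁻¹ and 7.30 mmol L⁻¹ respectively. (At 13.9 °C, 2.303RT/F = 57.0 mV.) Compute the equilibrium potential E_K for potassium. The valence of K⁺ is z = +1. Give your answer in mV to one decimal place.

E = (57.0/z) · log₁₀([K⁺]_out/[K⁺]_in) with z = +1.
= (57.0/1) · log₁₀(7.30/159) = 57.00 · log₁₀(0.04591)
= 57.00 · (-1.3381) = -76.27 mV

-76.3 mV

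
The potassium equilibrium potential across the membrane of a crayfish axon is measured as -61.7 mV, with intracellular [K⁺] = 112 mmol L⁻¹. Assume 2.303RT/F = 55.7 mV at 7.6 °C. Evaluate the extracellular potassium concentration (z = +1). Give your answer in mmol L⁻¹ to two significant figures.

Nernst: E = (55.7/1) · log₁₀([out]/[in]), so log₁₀([out]/[in]) = -61.7 × 1 / 55.7 = -1.1077.
[out]/[in] = 10^(-1.1077) = 0.07803.
[out] = 0.07803 × 112 = 8.74 mmol L⁻¹.

8.7 mmol L⁻¹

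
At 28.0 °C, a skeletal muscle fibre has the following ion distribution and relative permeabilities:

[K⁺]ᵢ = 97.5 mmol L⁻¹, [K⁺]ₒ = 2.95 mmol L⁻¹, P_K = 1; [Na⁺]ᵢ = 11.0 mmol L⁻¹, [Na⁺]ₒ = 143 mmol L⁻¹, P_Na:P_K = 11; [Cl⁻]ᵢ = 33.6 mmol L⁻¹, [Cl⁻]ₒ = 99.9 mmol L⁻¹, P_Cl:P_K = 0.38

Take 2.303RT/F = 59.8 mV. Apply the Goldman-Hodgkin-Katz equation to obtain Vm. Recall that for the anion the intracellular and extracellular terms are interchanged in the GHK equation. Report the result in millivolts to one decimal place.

Vm = 59.8 · log₁₀[(Σ P·[cation]ₒ + Σ P·[anion]ᵢ) / (Σ P·[cation]ᵢ + Σ P·[anion]ₒ)]
Numerator = 1×2.95 + 11×143 + 0.38×33.6 = 1589
Denominator = 1×97.5 + 11×11.0 + 0.38×99.9 = 256.5
Vm = 59.8 · log₁₀(6.1948) = 59.8 × (0.7920) = 47.36 mV

47.4 mV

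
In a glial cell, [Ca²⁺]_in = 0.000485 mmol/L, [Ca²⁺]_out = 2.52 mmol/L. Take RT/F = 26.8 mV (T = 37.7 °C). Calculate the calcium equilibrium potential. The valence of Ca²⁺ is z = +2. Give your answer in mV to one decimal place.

114.6 mV

E = (26.8/z) · ln([Ca²⁺]_out/[Ca²⁺]_in) with z = +2.
= (26.8/2) · ln(2.52/0.000485) = 13.40 · ln(5196)
= 13.40 · (8.5556) = 114.65 mV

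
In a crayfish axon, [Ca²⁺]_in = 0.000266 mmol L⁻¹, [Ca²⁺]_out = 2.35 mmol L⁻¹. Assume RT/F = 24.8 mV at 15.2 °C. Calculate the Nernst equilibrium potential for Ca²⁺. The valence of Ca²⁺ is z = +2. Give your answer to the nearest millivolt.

E = (24.8/z) · ln([Ca²⁺]_out/[Ca²⁺]_in) with z = +2.
= (24.8/2) · ln(2.35/0.000266) = 12.40 · ln(8835)
= 12.40 · (9.0864) = 112.67 mV

113 mV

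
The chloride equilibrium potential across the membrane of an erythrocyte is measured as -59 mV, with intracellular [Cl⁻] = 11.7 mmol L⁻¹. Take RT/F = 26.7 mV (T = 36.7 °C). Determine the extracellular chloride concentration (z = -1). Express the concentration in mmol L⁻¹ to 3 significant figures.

Nernst: E = (26.7/-1) · ln([out]/[in]), so ln([out]/[in]) = -59.0 × -1 / 26.7 = 2.2097.
[out]/[in] = e^(2.2097) = 9.113.
[out] = 9.113 × 11.7 = 106.6 mmol L⁻¹.

107 mmol L⁻¹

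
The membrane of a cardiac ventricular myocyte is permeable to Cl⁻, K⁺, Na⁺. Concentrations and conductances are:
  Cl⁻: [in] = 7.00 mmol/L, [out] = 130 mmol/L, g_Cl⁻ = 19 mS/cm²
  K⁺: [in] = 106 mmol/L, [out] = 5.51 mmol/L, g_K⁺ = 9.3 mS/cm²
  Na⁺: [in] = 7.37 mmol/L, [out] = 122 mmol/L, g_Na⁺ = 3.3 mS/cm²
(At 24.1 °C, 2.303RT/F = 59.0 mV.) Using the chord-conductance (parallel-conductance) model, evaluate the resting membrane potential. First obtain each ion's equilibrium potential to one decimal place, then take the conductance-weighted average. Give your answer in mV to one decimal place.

E_Cl⁻ = (59.0/-1)·log₁₀(130/7.00) = -74.9 mV
E_K⁺ = (59.0/1)·log₁₀(5.51/106) = -75.8 mV
E_Na⁺ = (59.0/1)·log₁₀(122/7.37) = 71.9 mV
Vm = (Σ gᵢEᵢ)/(Σ gᵢ) = (19·-74.9 + 9.3·-75.8 + 3.3·71.9) / (19 + 9.3 + 3.3)
= -1890.77 / 31.6 = -59.83 mV

-59.8 mV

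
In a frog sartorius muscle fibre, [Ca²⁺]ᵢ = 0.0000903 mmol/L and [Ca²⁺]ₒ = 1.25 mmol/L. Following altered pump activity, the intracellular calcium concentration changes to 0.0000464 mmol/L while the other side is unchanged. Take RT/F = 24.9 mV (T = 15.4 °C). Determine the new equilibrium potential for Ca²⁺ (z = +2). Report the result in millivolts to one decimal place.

After the shift: [Ca²⁺]_out = 1.25, [Ca²⁺]_in = 0.0000464 mmol/L.
E_new = (24.9/2)·ln(1.25/0.0000464) = 12.45 · (10.2014) = 127.01 mV

127.0 mV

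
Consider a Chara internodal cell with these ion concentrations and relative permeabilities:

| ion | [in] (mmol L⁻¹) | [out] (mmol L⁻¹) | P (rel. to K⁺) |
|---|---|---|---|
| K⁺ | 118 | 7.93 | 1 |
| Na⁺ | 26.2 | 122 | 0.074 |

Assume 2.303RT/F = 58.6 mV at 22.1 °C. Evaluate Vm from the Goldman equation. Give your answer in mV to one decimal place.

-49.8 mV

Vm = 58.6 · log₁₀[(Σ P·[cation]ₒ + Σ P·[anion]ᵢ) / (Σ P·[cation]ᵢ + Σ P·[anion]ₒ)]
Numerator = 1×7.93 + 0.074×122 = 16.96
Denominator = 1×118 + 0.074×26.2 = 119.9
Vm = 58.6 · log₁₀(0.14139) = 58.6 × (-0.8496) = -49.79 mV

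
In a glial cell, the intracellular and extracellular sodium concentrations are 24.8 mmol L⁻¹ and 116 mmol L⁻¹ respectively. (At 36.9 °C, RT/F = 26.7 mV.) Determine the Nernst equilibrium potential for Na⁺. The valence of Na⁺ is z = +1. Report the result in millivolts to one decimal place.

41.2 mV

E = (26.7/z) · ln([Na⁺]_out/[Na⁺]_in) with z = +1.
= (26.7/1) · ln(116/24.8) = 26.70 · ln(4.677)
= 26.70 · (1.5427) = 41.19 mV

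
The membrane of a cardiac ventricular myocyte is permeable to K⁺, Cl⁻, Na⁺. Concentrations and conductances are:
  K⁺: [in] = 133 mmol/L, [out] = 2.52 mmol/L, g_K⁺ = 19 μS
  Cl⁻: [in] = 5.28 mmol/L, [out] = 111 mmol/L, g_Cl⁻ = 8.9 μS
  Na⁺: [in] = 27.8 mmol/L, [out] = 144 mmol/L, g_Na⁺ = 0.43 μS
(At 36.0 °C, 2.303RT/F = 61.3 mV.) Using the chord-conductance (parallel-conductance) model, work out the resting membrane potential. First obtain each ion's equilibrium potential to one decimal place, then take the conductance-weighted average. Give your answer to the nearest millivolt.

E_K⁺ = (61.3/1)·log₁₀(2.52/133) = -105.6 mV
E_Cl⁻ = (61.3/-1)·log₁₀(111/5.28) = -81.1 mV
E_Na⁺ = (61.3/1)·log₁₀(144/27.8) = 43.8 mV
Vm = (Σ gᵢEᵢ)/(Σ gᵢ) = (19·-105.6 + 8.9·-81.1 + 0.43·43.8) / (19 + 8.9 + 0.43)
= -2709.36 / 28.33 = -95.64 mV

-96 mV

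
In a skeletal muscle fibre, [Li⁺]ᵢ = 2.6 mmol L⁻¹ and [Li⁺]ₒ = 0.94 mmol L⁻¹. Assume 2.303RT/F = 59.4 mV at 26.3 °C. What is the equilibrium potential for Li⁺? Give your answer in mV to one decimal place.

E = (59.4/z) · log₁₀([Li⁺]_out/[Li⁺]_in) with z = +1.
= (59.4/1) · log₁₀(0.94/2.6) = 59.40 · log₁₀(0.3615)
= 59.40 · (-0.4418) = -26.25 mV

-26.2 mV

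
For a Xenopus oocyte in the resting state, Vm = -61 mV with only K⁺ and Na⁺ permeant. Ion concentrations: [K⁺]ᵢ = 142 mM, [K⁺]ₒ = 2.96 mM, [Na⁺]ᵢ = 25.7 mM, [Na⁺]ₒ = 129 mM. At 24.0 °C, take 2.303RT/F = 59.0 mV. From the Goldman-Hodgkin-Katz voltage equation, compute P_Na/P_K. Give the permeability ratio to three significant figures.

0.0803

Let α = P_Na/P_K. GHK: Vm = 59.0·log₁₀[(Kₒ + α·Naₒ)/(Kᵢ + α·Naᵢ)].
10^(Vm/59.0) = 10^(-61.0/59.0) = 0.092491
So 0.092491·(Kᵢ + α·Naᵢ) = Kₒ + α·Naₒ → α = (0.092491·142.0 − 2.96) / (129.0 − 0.092491·25.7)
α = (13.13 − 2.96) / (129.0 − 2.377) = 10.17/126.6 = 0.08035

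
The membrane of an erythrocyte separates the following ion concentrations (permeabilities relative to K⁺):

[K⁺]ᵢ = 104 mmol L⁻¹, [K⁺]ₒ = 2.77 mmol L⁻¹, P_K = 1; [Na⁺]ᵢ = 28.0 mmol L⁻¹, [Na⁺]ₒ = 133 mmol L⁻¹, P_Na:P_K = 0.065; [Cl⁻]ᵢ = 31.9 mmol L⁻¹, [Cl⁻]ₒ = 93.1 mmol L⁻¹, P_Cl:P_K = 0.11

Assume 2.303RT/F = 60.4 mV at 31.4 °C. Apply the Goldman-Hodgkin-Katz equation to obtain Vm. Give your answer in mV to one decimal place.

-53.8 mV

Vm = 60.4 · log₁₀[(Σ P·[cation]ₒ + Σ P·[anion]ᵢ) / (Σ P·[cation]ᵢ + Σ P·[anion]ₒ)]
Numerator = 1×2.77 + 0.065×133 + 0.11×31.9 = 14.92
Denominator = 1×104 + 0.065×28.0 + 0.11×93.1 = 116.1
Vm = 60.4 · log₁₀(0.12859) = 60.4 × (-0.8908) = -53.80 mV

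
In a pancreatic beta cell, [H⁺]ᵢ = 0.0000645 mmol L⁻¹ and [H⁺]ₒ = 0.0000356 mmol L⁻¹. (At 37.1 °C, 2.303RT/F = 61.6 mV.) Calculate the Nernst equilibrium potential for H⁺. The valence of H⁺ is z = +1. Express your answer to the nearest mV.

E = (61.6/z) · log₁₀([H⁺]_out/[H⁺]_in) with z = +1.
= (61.6/1) · log₁₀(0.0000356/0.0000645) = 61.60 · log₁₀(0.5519)
= 61.60 · (-0.2581) = -15.90 mV

-16 mV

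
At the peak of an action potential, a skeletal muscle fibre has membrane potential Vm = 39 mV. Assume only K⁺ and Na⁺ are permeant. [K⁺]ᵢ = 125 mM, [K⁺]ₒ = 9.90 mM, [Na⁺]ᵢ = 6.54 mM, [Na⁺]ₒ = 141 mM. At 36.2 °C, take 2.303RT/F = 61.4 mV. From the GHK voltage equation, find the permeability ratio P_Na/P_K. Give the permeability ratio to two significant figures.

4.7

Let α = P_Na/P_K. GHK: Vm = 61.4·log₁₀[(Kₒ + α·Naₒ)/(Kᵢ + α·Naᵢ)].
10^(Vm/61.4) = 10^(39.0/61.4) = 4.317
So 4.317·(Kᵢ + α·Naᵢ) = Kₒ + α·Naₒ → α = (4.317·125.0 − 9.9) / (141.0 − 4.317·6.54)
α = (539.6 − 9.9) / (141.0 − 28.23) = 529.7/112.8 = 4.697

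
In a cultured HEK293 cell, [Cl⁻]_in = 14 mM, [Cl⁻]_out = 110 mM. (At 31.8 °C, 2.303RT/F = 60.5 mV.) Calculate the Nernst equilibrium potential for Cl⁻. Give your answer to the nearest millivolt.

-54 mV

E = (60.5/z) · log₁₀([Cl⁻]_out/[Cl⁻]_in) with z = -1.
For an anion, dividing by z = -1 reverses the sign.
= (60.5/-1) · log₁₀(110/14) = -60.50 · log₁₀(7.857)
= -60.50 · (0.8953) = -54.16 mV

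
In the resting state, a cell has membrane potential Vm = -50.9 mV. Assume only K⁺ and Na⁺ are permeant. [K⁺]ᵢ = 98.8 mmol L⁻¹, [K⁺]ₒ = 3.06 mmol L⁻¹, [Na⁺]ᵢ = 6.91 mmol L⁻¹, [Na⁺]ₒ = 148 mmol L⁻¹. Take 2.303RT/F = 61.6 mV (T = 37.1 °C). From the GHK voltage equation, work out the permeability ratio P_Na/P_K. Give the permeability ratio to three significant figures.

Let α = P_Na/P_K. GHK: Vm = 61.6·log₁₀[(Kₒ + α·Naₒ)/(Kᵢ + α·Naᵢ)].
10^(Vm/61.6) = 10^(-50.9/61.6) = 0.14918
So 0.14918·(Kᵢ + α·Naᵢ) = Kₒ + α·Naₒ → α = (0.14918·98.8 − 3.06) / (148.0 − 0.14918·6.91)
α = (14.74 − 3.06) / (148.0 − 1.031) = 11.68/147 = 0.07946

0.0795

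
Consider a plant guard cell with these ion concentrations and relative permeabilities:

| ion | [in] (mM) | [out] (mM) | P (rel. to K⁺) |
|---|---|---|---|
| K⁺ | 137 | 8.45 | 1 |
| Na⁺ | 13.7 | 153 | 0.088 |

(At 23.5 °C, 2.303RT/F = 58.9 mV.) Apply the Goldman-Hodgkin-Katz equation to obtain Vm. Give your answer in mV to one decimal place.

-47.1 mV

Vm = 58.9 · log₁₀[(Σ P·[cation]ₒ + Σ P·[anion]ᵢ) / (Σ P·[cation]ᵢ + Σ P·[anion]ₒ)]
Numerator = 1×8.45 + 0.088×153 = 21.91
Denominator = 1×137 + 0.088×13.7 = 138.2
Vm = 58.9 · log₁₀(0.15856) = 58.9 × (-0.7998) = -47.11 mV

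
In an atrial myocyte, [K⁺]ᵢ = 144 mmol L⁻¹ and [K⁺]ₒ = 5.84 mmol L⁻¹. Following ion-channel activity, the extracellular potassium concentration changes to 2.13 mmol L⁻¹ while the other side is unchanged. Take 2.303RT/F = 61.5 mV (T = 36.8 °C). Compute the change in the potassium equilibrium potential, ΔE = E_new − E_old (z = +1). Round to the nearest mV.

E_old = (61.5/1)·log₁₀(5.84/144) = -85.60 mV
E_new = (61.5/1)·log₁₀(2.13/144) = -112.54 mV
ΔE = -112.54 − (-85.60) = -26.94 mV

-27 mV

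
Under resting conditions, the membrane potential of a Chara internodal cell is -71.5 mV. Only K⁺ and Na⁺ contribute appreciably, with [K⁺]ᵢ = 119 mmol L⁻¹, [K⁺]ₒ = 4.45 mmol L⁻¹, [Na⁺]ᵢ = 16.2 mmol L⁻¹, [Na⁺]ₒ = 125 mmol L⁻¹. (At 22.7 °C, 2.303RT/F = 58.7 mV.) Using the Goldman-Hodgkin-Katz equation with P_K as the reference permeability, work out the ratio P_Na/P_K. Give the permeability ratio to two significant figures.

0.022

Let α = P_Na/P_K. GHK: Vm = 58.7·log₁₀[(Kₒ + α·Naₒ)/(Kᵢ + α·Naᵢ)].
10^(Vm/58.7) = 10^(-71.5/58.7) = 0.060526
So 0.060526·(Kᵢ + α·Naᵢ) = Kₒ + α·Naₒ → α = (0.060526·119.0 − 4.45) / (125.0 − 0.060526·16.2)
α = (7.203 − 4.45) / (125.0 − 0.9805) = 2.753/124 = 0.02219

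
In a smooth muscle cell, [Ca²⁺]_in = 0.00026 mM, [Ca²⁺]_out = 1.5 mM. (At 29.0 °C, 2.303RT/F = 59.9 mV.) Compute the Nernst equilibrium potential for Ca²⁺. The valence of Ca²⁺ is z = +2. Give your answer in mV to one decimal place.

E = (59.9/z) · log₁₀([Ca²⁺]_out/[Ca²⁺]_in) with z = +2.
= (59.9/2) · log₁₀(1.5/0.00026) = 29.95 · log₁₀(5769)
= 29.95 · (3.7611) = 112.65 mV

112.6 mV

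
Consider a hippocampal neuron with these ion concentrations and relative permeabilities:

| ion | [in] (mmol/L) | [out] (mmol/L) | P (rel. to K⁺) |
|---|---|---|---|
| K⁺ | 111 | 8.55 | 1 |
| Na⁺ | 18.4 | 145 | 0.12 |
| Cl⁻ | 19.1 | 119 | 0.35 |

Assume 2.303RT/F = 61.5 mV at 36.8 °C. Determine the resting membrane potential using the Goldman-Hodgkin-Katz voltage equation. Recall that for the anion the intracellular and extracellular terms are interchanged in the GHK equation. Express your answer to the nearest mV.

Vm = 61.5 · log₁₀[(Σ P·[cation]ₒ + Σ P·[anion]ᵢ) / (Σ P·[cation]ᵢ + Σ P·[anion]ₒ)]
Numerator = 1×8.55 + 0.12×145 + 0.35×19.1 = 32.63
Denominator = 1×111 + 0.12×18.4 + 0.35×119 = 154.9
Vm = 61.5 · log₁₀(0.21074) = 61.5 × (-0.6763) = -41.59 mV

-42 mV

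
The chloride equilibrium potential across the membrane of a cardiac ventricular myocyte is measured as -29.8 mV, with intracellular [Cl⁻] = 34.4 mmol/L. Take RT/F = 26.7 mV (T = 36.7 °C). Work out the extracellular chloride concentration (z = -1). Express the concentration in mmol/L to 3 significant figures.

Nernst: E = (26.7/-1) · ln([out]/[in]), so ln([out]/[in]) = -29.8 × -1 / 26.7 = 1.1161.
[out]/[in] = e^(1.1161) = 3.053.
[out] = 3.053 × 34.4 = 105 mmol/L.

105 mmol/L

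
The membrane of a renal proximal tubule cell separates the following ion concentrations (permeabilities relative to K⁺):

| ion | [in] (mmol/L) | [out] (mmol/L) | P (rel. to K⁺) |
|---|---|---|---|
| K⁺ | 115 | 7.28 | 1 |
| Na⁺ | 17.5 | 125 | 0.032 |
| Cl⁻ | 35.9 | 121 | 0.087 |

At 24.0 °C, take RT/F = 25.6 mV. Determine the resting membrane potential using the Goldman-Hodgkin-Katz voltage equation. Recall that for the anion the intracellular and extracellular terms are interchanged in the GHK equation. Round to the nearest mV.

-56 mV

Vm = 25.6 · ln[(Σ P·[cation]ₒ + Σ P·[anion]ᵢ) / (Σ P·[cation]ᵢ + Σ P·[anion]ₒ)]
Numerator = 1×7.28 + 0.032×125 + 0.087×35.9 = 14.4
Denominator = 1×115 + 0.032×17.5 + 0.087×121 = 126.1
Vm = 25.6 · ln(0.11423) = 25.6 × (-2.1695) = -55.54 mV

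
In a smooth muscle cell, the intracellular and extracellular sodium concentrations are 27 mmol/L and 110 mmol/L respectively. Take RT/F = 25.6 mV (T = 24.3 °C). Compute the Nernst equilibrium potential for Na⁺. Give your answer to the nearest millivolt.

E = (25.6/z) · ln([Na⁺]_out/[Na⁺]_in) with z = +1.
= (25.6/1) · ln(110/27) = 25.60 · ln(4.074)
= 25.60 · (1.4046) = 35.96 mV

36 mV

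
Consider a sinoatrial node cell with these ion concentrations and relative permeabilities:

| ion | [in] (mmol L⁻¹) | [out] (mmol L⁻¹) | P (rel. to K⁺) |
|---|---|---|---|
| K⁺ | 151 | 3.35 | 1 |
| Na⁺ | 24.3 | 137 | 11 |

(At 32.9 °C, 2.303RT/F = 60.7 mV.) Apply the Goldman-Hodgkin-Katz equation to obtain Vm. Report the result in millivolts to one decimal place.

Vm = 60.7 · log₁₀[(Σ P·[cation]ₒ + Σ P·[anion]ᵢ) / (Σ P·[cation]ᵢ + Σ P·[anion]ₒ)]
Numerator = 1×3.35 + 11×137 = 1510
Denominator = 1×151 + 11×24.3 = 418.3
Vm = 60.7 · log₁₀(3.6107) = 60.7 × (0.5576) = 33.85 mV

33.8 mV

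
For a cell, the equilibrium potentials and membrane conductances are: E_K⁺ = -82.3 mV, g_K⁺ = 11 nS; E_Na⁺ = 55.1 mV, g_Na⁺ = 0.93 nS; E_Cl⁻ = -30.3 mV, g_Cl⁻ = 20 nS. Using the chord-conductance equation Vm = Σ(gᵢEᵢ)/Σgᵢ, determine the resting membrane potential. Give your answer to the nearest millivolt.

-46 mV

Σ gᵢEᵢ = 11·(-82.3) + 0.93·(55.1) + 20·(-30.3) = -1460.06
Σ gᵢ = 11 + 0.93 + 20 = 31.93
Vm = -1460.06 / 31.93 = -45.73 mV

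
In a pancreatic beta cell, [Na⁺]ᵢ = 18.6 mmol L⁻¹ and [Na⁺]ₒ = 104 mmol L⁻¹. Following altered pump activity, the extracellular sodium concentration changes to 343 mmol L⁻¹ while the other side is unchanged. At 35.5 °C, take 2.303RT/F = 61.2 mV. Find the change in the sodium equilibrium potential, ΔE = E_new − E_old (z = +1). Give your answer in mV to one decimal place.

31.7 mV

E_old = (61.2/1)·log₁₀(104/18.6) = 45.75 mV
E_new = (61.2/1)·log₁₀(343/18.6) = 77.47 mV
ΔE = 77.47 − (45.75) = 31.72 mV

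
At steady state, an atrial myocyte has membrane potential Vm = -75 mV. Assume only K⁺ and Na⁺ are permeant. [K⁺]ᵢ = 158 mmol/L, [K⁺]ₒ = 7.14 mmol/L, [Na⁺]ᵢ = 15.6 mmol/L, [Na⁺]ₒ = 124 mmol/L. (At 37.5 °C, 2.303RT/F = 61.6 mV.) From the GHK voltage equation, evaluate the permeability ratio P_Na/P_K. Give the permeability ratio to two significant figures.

0.020

Let α = P_Na/P_K. GHK: Vm = 61.6·log₁₀[(Kₒ + α·Naₒ)/(Kᵢ + α·Naᵢ)].
10^(Vm/61.6) = 10^(-75.0/61.6) = 0.060599
So 0.060599·(Kᵢ + α·Naᵢ) = Kₒ + α·Naₒ → α = (0.060599·158.0 − 7.14) / (124.0 − 0.060599·15.6)
α = (9.575 − 7.14) / (124.0 − 0.9453) = 2.435/123.1 = 0.01979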